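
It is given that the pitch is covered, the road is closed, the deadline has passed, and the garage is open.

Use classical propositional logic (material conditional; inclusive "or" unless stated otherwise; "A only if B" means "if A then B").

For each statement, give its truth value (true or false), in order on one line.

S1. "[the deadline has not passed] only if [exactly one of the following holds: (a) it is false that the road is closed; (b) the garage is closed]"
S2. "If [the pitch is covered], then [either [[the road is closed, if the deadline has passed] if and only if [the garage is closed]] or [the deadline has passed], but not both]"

Let P = "the deadline has passed" (T), R = "the road is closed" (T), H = "the garage is closed" (F), G = "the pitch is covered" (T).

S1: This is ~P -> (~R xor H).

~P = ~T = F
~R = ~T = F
~R xor H = F xor F = F
~P -> (~R xor H) = F -> F = T
Thus S1 is true.

S2: In symbols: G -> (((P -> R) <-> H) xor P)

P -> R = T -> T = T
(P -> R) <-> H = T <-> F = F
((P -> R) <-> H) xor P = F xor T = T
G -> (((P -> R) <-> H) xor P) = T -> T = T
Thus S2 is true.

S1 T; S2 T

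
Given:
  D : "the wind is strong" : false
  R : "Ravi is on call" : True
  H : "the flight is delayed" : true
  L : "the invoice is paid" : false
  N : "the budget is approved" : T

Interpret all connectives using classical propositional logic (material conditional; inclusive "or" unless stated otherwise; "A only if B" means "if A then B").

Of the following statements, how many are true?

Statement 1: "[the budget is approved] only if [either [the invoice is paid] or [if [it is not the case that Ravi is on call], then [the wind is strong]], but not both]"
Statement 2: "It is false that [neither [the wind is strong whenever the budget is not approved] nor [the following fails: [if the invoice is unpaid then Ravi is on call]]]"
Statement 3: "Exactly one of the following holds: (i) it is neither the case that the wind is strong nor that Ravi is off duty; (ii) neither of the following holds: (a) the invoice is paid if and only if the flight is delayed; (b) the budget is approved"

Statement 1: Parsed as N → (L ⊕ (¬R → D))

¬R = ¬T = F
¬R → D = F → F = T
L ⊕ (¬R → D) = F ⊕ T = T
N → (L ⊕ (¬R → D)) = T → T = T
So Statement 1 is true.

Statement 2: Formalization: ¬((¬N → D) ↓ ¬(¬L → R))

¬N = ¬T = F
¬N → D = F → F = T
¬L = ¬F = T
¬L → R = T → T = T
¬(¬L → R) = ¬T = F
(¬N → D) ↓ ¬(¬L → R) = T ↓ F = F
¬((¬N → D) ↓ ¬(¬L → R)) = ¬F = T
Hence Statement 2 is true.

Statement 3: In symbols: (D ↓ ¬R) ⊕ ((L ↔ H) ↓ N)

¬R = ¬T = F
D ↓ ¬R = F ↓ F = T
L ↔ H = F ↔ T = F
(L ↔ H) ↓ N = F ↓ T = F
(D ↓ ¬R) ⊕ ((L ↔ H) ↓ N) = T ⊕ F = T
So Statement 3 is true.

Count: 3.

3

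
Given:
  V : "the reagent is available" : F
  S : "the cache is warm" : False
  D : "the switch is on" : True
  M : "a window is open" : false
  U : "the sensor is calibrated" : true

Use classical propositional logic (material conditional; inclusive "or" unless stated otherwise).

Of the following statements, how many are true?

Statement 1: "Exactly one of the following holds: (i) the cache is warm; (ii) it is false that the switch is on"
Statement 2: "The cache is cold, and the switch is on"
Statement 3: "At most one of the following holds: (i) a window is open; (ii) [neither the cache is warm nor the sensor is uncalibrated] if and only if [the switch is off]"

2

Statement 1: Formalization: S xor not D

not D = not True = False
S xor not D = False xor False = False
So Statement 1 is false.

Statement 2: This is not S and D.

not S = not False = True
not S and D = True and True = True
Hence Statement 2 is true.

Statement 3: This is M nand ((S nor not U) iff not D).

not U = not True = False
S nor not U = False nor False = True
not D = not True = False
(S nor not U) iff not D = True iff False = False
M nand ((S nor not U) iff not D) = False nand False = True
Hence Statement 3 is true.

True statements: 2 (Statement 2, Statement 3).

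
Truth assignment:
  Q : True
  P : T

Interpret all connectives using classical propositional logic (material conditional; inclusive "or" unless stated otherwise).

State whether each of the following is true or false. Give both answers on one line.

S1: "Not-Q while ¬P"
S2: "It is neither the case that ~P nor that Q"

S1 F, S2 F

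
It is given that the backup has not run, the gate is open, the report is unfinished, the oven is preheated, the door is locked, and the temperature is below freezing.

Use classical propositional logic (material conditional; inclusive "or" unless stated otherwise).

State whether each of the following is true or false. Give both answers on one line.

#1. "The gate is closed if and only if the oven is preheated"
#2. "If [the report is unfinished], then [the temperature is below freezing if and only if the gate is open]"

#1 false; #2 true

Let Q = "the gate is open" (T), S = "the oven is preheated" (T), R = "the report is finished" (F), V = "the temperature is below freezing" (T).

#1: Parsed as ¬Q ↔ S

¬Q = ¬T = F
¬Q ↔ S = F ↔ T = F
Hence #1 is false.

#2: Parsed as ¬R → (V ↔ Q)

¬R = ¬F = T
V ↔ Q = T ↔ T = T
¬R → (V ↔ Q) = T → T = T
Thus #2 is true.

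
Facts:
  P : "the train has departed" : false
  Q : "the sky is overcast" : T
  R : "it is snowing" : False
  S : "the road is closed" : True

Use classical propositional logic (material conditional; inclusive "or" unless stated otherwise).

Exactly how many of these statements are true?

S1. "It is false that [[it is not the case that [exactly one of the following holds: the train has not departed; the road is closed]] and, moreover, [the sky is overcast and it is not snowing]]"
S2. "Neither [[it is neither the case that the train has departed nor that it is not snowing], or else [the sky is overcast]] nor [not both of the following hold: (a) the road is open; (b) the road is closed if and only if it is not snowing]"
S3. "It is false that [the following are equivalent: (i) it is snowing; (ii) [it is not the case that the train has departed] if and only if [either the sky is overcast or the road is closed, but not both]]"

0

S1: Parsed as ¬(¬(¬P ⊕ S) ∧ (Q ∧ ¬R))

¬P = ¬F = T
¬P ⊕ S = T ⊕ T = F
¬(¬P ⊕ S) = ¬F = T
¬R = ¬F = T
Q ∧ ¬R = T ∧ T = T
¬(¬P ⊕ S) ∧ (Q ∧ ¬R) = T ∧ T = T
¬(¬(¬P ⊕ S) ∧ (Q ∧ ¬R)) = ¬T = F
Thus S1 is false.

S2: Formalization: ((P ↓ ¬R) ∨ Q) ↓ (¬S ↑ (S ↔ ¬R))

¬R = ¬F = T
P ↓ ¬R = F ↓ T = F
(P ↓ ¬R) ∨ Q = F ∨ T = T
¬S = ¬T = F
¬R = ¬F = T
S ↔ ¬R = T ↔ T = T
¬S ↑ (S ↔ ¬R) = F ↑ T = T
((P ↓ ¬R) ∨ Q) ↓ (¬S ↑ (S ↔ ¬R)) = T ↓ T = F
So S2 is false.

S3: Formalization: ¬(R ↔ (¬P ↔ (Q ⊕ S)))

¬P = ¬F = T
Q ⊕ S = T ⊕ T = F
¬P ↔ (Q ⊕ S) = T ↔ F = F
R ↔ (¬P ↔ (Q ⊕ S)) = F ↔ F = T
¬(R ↔ (¬P ↔ (Q ⊕ S))) = ¬T = F
Hence S3 is false.

True statements: 0 (none).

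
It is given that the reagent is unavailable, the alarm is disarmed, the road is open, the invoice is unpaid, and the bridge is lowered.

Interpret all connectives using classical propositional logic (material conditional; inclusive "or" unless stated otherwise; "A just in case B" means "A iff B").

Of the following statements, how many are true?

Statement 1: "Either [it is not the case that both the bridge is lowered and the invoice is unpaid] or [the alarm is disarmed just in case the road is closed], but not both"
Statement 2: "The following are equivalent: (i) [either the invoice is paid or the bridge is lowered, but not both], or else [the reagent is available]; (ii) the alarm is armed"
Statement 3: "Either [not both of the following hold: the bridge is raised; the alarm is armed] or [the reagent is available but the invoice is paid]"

Let N = "the bridge is raised" (False), S = "the invoice is paid" (False), D = "the alarm is armed" (False), V = "the road is closed" (False), W = "the reagent is available" (False).

Statement 1: Parsed as (not N nand not S) xor (not D iff V)

not N = not False = True
not S = not False = True
not N nand not S = True nand True = False
not D = not False = True
not D iff V = True iff False = False
(not N nand not S) xor (not D iff V) = False xor False = False
So Statement 1 is false.

Statement 2: Formalization: ((S xor not N) or W) iff D

not N = not False = True
S xor not N = False xor True = True
(S xor not N) or W = True or False = True
((S xor not N) or W) iff D = True iff False = False
So Statement 2 is false.

Statement 3: This is (N nand D) or (W and S).

N nand D = False nand False = True
W and S = False and False = False
(N nand D) or (W and S) = True or False = True
Thus Statement 3 is true.

Count: 1.

1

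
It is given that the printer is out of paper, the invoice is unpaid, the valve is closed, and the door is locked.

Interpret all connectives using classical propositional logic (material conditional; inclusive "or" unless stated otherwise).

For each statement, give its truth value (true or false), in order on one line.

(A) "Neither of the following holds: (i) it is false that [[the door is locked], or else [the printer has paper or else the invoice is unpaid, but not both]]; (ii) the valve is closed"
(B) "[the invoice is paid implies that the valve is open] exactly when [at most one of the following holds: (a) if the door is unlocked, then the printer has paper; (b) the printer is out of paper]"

Let D = "the door is locked" (T), L = "the printer has paper" (F), P = "the invoice is paid" (F), W = "the valve is open" (F).

(A): Formalization: ¬(D ∨ (L ⊕ ¬P)) ↓ ¬W

¬P = ¬F = T
L ⊕ ¬P = F ⊕ T = T
D ∨ (L ⊕ ¬P) = T ∨ T = T
¬(D ∨ (L ⊕ ¬P)) = ¬T = F
¬W = ¬F = T
¬(D ∨ (L ⊕ ¬P)) ↓ ¬W = F ↓ T = F
Hence (A) is false.

(B): In symbols: (P → W) ↔ ((¬D → L) ↑ ¬L)

P → W = F → F = T
¬D = ¬T = F
¬D → L = F → F = T
¬L = ¬F = T
(¬D → L) ↑ ¬L = T ↑ T = F
(P → W) ↔ ((¬D → L) ↑ ¬L) = T ↔ F = F
So (B) is false.

(A) F; (B) F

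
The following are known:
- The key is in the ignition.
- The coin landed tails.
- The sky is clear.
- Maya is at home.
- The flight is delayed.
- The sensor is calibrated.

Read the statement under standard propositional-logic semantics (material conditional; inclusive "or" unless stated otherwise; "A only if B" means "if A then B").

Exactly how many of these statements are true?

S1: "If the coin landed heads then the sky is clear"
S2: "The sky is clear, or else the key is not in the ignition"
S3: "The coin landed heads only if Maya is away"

Let U = "the coin landed heads" (F), G = "the sky is overcast" (F), P = "the key is in the ignition" (T), V = "Maya is at home" (T).

S1: Formalization: U → ¬G

¬G = ¬F = T
U → ¬G = F → T = T
So S1 is true.

S2: This is ¬G ∨ ¬P.

¬G = ¬F = T
¬P = ¬T = F
¬G ∨ ¬P = T ∨ F = T
Hence S2 is true.

S3: Formalization: U → ¬V

¬V = ¬T = F
U → ¬V = F → F = T
Thus S3 is true.

3 of the 3 statements are true (S1, S2, S3).

3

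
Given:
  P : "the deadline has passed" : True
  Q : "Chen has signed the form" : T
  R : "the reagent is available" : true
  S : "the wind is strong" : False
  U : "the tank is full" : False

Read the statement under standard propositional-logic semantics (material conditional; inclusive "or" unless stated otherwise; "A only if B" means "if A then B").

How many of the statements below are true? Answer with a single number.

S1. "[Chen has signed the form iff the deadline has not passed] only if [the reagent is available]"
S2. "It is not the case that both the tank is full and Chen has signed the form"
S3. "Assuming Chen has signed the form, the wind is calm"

3

S1: In symbols: (Q iff not P) -> R

not P = not True = False
Q iff not P = True iff False = False
(Q iff not P) -> R = False -> True = True
Thus S1 is true.

S2: In symbols: U nand Q

U nand Q = False nand True = True
So S2 is true.

S3: Formalization: Q -> not S

not S = not False = True
Q -> not S = True -> True = True
Thus S3 is true.

3 of the 3 statements are true.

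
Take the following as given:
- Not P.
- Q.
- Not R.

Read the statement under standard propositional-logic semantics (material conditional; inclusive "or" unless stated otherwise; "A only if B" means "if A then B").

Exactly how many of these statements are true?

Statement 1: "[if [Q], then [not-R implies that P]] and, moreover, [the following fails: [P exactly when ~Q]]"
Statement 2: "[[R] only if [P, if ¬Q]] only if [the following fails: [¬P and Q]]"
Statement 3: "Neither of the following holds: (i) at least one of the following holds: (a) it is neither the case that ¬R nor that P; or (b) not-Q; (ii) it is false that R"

Statement 1: Formalization: (Q → (¬R → P)) ∧ ¬(P ↔ ¬Q)

¬R = ¬F = T
¬R → P = T → F = F
Q → (¬R → P) = T → F = F
¬Q = ¬T = F
P ↔ ¬Q = F ↔ F = T
¬(P ↔ ¬Q) = ¬T = F
(Q → (¬R → P)) ∧ ¬(P ↔ ¬Q) = F ∧ F = F
Hence Statement 1 is false.

Statement 2: This is (R → (¬Q → P)) → ¬(¬P ∧ Q).

¬Q = ¬T = F
¬Q → P = F → F = T
R → (¬Q → P) = F → T = T
¬P = ¬F = T
¬P ∧ Q = T ∧ T = T
¬(¬P ∧ Q) = ¬T = F
(R → (¬Q → P)) → ¬(¬P ∧ Q) = T → F = F
Thus Statement 2 is false.

Statement 3: Formalization: ((¬R ↓ P) ∨ ¬Q) ↓ ¬R

¬R = ¬F = T
¬R ↓ P = T ↓ F = F
¬Q = ¬T = F
(¬R ↓ P) ∨ ¬Q = F ∨ F = F
¬R = ¬F = T
((¬R ↓ P) ∨ ¬Q) ↓ ¬R = F ↓ T = F
Thus Statement 3 is false.

0 of the 3 statements are true (none).

0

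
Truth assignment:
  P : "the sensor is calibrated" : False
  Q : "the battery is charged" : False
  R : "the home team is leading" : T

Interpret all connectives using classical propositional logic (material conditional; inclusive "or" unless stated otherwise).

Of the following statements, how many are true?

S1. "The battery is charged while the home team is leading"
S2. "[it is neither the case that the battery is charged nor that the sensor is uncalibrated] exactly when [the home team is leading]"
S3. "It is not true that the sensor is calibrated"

S1: In symbols: Q ∧ R

Q ∧ R = F ∧ T = F
Thus S1 is false.

S2: This is (Q ↓ ¬P) ↔ R.

¬P = ¬F = T
Q ↓ ¬P = F ↓ T = F
(Q ↓ ¬P) ↔ R = F ↔ T = F
Thus S2 is false.

S3: Parsed as ¬P

¬P = ¬F = T
So S3 is true.

True statements: 1 (S3).

1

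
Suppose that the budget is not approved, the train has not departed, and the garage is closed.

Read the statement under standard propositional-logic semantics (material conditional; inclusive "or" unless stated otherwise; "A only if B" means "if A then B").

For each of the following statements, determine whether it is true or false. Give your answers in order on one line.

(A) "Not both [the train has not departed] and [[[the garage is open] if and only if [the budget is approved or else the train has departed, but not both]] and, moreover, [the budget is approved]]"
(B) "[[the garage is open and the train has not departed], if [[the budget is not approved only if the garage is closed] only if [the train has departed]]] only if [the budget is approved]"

(A) True, (B) False

Let Q = "the train has departed" (False), R = "the garage is closed" (True), P = "the budget is approved" (False).

(A): In symbols: not Q nand ((not R iff (P xor Q)) and P)

not Q = not False = True
not R = not True = False
P xor Q = False xor False = False
not R iff (P xor Q) = False iff False = True
(not R iff (P xor Q)) and P = True and False = False
not Q nand ((not R iff (P xor Q)) and P) = True nand False = True
Thus (A) is true.

(B): Parsed as (((not P -> R) -> Q) -> (not R and not Q)) -> P

not P = not False = True
not P -> R = True -> True = True
(not P -> R) -> Q = True -> False = False
not R = not True = False
not Q = not False = True
not R and not Q = False and True = False
((not P -> R) -> Q) -> (not R and not Q) = False -> False = True
(((not P -> R) -> Q) -> (not R and not Q)) -> P = True -> False = False
So (B) is false.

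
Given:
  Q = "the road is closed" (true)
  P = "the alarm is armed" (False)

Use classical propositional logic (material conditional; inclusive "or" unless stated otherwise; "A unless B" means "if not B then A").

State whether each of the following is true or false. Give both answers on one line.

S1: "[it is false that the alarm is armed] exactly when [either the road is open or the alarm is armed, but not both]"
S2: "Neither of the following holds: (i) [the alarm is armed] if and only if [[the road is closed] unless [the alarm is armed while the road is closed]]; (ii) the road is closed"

S1 F; S2 F

S1: This is ~P <-> (~Q xor P).

~P = ~F = T
~Q = ~T = F
~Q xor P = F xor F = F
~P <-> (~Q xor P) = T <-> F = F
So S1 is false.

S2: This is (P <-> (Q | (P & Q))) nor Q.

P & Q = F & T = F
Q | (P & Q) = T | F = T
P <-> (Q | (P & Q)) = F <-> T = F
(P <-> (Q | (P & Q))) nor Q = F nor T = F
So S2 is false.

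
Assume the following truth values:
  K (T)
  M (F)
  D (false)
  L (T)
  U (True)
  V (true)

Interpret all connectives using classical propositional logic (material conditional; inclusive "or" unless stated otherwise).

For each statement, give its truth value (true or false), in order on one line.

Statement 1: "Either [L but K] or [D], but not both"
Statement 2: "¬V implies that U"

Statement 1 T, Statement 2 T

Statement 1: This is (L and K) xor D.

L and K = True and True = True
(L and K) xor D = True xor False = True
So Statement 1 is true.

Statement 2: In symbols: not V -> U

not V = not True = False
not V -> U = False -> True = True
Hence Statement 2 is true.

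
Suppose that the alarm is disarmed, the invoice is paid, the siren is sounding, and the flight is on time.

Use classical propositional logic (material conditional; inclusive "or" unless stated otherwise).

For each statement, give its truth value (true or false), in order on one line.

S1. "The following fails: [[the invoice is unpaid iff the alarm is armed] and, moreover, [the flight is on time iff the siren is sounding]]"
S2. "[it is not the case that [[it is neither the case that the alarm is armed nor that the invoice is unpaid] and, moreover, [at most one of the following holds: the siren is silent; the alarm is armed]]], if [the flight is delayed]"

Let Q = "the invoice is paid" (True), P = "the alarm is armed" (False), S = "the flight is delayed" (False), R = "the siren is sounding" (True).

S1: Formalization: not ((not Q iff P) and (not S iff R))

not Q = not True = False
not Q iff P = False iff False = True
not S = not False = True
not S iff R = True iff True = True
(not Q iff P) and (not S iff R) = True and True = True
not ((not Q iff P) and (not S iff R)) = not True = False
So S1 is false.

S2: Parsed as S -> not ((P nor not Q) and (not R nand P))

not Q = not True = False
P nor not Q = False nor False = True
not R = not True = False
not R nand P = False nand False = True
(P nor not Q) and (not R nand P) = True and True = True
not ((P nor not Q) and (not R nand P)) = not True = False
S -> not ((P nor not Q) and (not R nand P)) = False -> False = True
Thus S2 is true.

S1 F, S2 T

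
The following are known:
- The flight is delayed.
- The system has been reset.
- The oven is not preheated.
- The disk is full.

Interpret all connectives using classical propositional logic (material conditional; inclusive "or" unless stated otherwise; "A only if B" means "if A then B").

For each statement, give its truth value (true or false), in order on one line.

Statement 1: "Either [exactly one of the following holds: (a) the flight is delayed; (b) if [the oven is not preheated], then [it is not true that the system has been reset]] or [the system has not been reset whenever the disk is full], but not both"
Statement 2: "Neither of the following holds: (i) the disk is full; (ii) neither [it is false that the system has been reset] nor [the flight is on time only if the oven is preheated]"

Let P = "the flight is delayed" (True), R = "the oven is preheated" (False), Q = "the system has been reset" (True), S = "the disk is full" (True).

Statement 1: This is (P xor (not R -> not Q)) xor (S -> not Q).

not R = not False = True
not Q = not True = False
not R -> not Q = True -> False = False
P xor (not R -> not Q) = True xor False = True
not Q = not True = False
S -> not Q = True -> False = False
(P xor (not R -> not Q)) xor (S -> not Q) = True xor False = True
Thus Statement 1 is true.

Statement 2: Formalization: S nor (not Q nor (not P -> R))

not Q = not True = False
not P = not True = False
not P -> R = False -> False = True
not Q nor (not P -> R) = False nor True = False
S nor (not Q nor (not P -> R)) = True nor False = False
So Statement 2 is false.

Statement 1 T, Statement 2 F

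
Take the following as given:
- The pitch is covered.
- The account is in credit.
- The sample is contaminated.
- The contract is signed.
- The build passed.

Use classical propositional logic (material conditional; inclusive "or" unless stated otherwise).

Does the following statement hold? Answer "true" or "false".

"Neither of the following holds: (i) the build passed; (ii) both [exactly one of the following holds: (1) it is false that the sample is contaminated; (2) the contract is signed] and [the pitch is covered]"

False

Let U = "the build passed" (True), R = "the sample is contaminated" (True), S = "the contract is signed" (True), P = "the pitch is covered" (True).
In symbols: U nor ((not R xor S) and P)

not R = not True = False
not R xor S = False xor True = True
(not R xor S) and P = True and True = True
U nor ((not R xor S) and P) = True nor True = False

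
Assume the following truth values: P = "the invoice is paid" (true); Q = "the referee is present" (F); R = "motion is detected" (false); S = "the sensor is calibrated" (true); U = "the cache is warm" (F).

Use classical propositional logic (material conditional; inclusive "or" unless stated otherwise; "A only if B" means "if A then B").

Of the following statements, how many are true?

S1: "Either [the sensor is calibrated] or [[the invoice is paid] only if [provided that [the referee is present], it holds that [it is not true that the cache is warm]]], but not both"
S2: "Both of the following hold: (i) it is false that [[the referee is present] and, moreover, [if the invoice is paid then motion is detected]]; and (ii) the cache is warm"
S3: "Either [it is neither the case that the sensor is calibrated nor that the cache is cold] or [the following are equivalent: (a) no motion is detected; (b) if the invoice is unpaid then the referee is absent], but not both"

1

S1: This is S ⊕ (P → (Q → ¬U)).

¬U = ¬F = T
Q → ¬U = F → T = T
P → (Q → ¬U) = T → T = T
S ⊕ (P → (Q → ¬U)) = T ⊕ T = F
Thus S1 is false.

S2: In symbols: ¬(Q ∧ (P → R)) ∧ U

P → R = T → F = F
Q ∧ (P → R) = F ∧ F = F
¬(Q ∧ (P → R)) = ¬F = T
¬(Q ∧ (P → R)) ∧ U = T ∧ F = F
Thus S2 is false.

S3: In symbols: (S ↓ ¬U) ⊕ (¬R ↔ (¬P → ¬Q))

¬U = ¬F = T
S ↓ ¬U = T ↓ T = F
¬R = ¬F = T
¬P = ¬T = F
¬Q = ¬F = T
¬P → ¬Q = F → T = T
¬R ↔ (¬P → ¬Q) = T ↔ T = T
(S ↓ ¬U) ⊕ (¬R ↔ (¬P → ¬Q)) = F ⊕ T = T
Thus S3 is true.

Count: 1.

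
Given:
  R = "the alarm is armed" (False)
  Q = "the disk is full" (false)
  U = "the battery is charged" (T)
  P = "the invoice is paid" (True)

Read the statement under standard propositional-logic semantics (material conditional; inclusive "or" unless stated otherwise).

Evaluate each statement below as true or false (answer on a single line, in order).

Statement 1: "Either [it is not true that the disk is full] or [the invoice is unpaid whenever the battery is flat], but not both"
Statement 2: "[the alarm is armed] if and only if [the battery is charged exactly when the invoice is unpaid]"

Statement 1: In symbols: not Q xor (not U -> not P)

not Q = not False = True
not U = not True = False
not P = not True = False
not U -> not P = False -> False = True
not Q xor (not U -> not P) = True xor True = False
Thus Statement 1 is false.

Statement 2: Formalization: R iff (U iff not P)

not P = not True = False
U iff not P = True iff False = False
R iff (U iff not P) = False iff False = True
Thus Statement 2 is true.

Statement 1 false / Statement 2 true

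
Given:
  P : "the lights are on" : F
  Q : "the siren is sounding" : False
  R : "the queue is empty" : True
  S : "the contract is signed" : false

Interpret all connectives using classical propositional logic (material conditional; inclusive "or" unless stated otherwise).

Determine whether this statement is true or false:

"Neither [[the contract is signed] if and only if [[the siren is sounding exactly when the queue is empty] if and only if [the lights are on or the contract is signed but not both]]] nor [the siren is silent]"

Values: S=F, Q=F, R=T, P=F.
This is (S <-> ((Q <-> R) <-> (P xor S))) nor ~Q.

Q <-> R = F <-> T = F
P xor S = F xor F = F
(Q <-> R) <-> (P xor S) = F <-> F = T
S <-> ((Q <-> R) <-> (P xor S)) = F <-> T = F
~Q = ~F = T
(S <-> ((Q <-> R) <-> (P xor S))) nor ~Q = F nor T = F

false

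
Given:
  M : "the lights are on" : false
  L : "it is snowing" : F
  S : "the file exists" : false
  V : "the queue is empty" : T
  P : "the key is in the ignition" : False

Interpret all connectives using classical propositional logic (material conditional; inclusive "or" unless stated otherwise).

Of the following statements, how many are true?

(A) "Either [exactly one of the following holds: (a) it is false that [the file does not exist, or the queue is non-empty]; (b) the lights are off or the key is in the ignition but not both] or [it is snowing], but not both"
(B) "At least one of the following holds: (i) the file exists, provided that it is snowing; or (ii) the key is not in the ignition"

(A): Formalization: (~(~S | ~V) xor (~M xor P)) xor L

~S = ~F = T
~V = ~T = F
~S | ~V = T | F = T
~(~S | ~V) = ~T = F
~M = ~F = T
~M xor P = T xor F = T
~(~S | ~V) xor (~M xor P) = F xor T = T
(~(~S | ~V) xor (~M xor P)) xor L = T xor F = T
So (A) is true.

(B): Formalization: (L -> S) | ~P

L -> S = F -> F = T
~P = ~F = T
(L -> S) | ~P = T | T = T
Hence (B) is true.

2 of the 2 statements are true.

2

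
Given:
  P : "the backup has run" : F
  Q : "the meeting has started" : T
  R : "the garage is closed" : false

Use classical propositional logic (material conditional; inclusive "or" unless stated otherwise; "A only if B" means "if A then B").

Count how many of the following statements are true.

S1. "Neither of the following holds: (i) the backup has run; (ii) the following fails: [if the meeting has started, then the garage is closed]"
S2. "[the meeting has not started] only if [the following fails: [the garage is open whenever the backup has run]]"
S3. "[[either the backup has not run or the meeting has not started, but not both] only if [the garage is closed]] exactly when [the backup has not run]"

S1: In symbols: P nor ~(Q -> R)

Q -> R = T -> F = F
~(Q -> R) = ~F = T
P nor ~(Q -> R) = F nor T = F
So S1 is false.

S2: In symbols: ~Q -> ~(P -> ~R)

~Q = ~T = F
~R = ~F = T
P -> ~R = F -> T = T
~(P -> ~R) = ~T = F
~Q -> ~(P -> ~R) = F -> F = T
Hence S2 is true.

S3: In symbols: ((~P xor ~Q) -> R) <-> ~P

~P = ~F = T
~Q = ~T = F
~P xor ~Q = T xor F = T
(~P xor ~Q) -> R = T -> F = F
~P = ~F = T
((~P xor ~Q) -> R) <-> ~P = F <-> T = F
So S3 is false.

1 of the 3 statements is true (S2).

1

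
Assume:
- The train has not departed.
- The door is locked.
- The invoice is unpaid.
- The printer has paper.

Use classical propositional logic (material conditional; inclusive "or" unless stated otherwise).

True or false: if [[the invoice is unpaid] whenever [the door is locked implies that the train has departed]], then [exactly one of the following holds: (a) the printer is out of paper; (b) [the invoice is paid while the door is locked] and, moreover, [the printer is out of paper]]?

false

Let Q = "the door is locked" (True), P = "the train has departed" (False), R = "the invoice is paid" (False), S = "the printer has paper" (True).
Parsed as ((Q -> P) -> not R) -> (not S xor ((R and Q) and not S))

Q -> P = True -> False = False
not R = not False = True
(Q -> P) -> not R = False -> True = True
not S = not True = False
R and Q = False and True = False
not S = not True = False
(R and Q) and not S = False and False = False
not S xor ((R and Q) and not S) = False xor False = False
((Q -> P) -> not R) -> (not S xor ((R and Q) and not S)) = True -> False = False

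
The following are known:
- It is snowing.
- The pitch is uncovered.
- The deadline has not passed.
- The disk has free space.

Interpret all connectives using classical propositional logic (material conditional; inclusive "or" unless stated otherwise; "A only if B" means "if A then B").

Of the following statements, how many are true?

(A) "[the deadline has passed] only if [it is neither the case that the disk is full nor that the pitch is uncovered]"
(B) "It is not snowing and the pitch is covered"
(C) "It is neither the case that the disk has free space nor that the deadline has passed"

1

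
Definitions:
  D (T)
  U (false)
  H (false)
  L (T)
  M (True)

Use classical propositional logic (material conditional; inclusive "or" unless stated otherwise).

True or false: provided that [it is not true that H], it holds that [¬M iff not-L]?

true

Formalization: not H -> (not M iff not L)

not H = not False = True
not M = not True = False
not L = not True = False
not M iff not L = False iff False = True
not H -> (not M iff not L) = True -> True = True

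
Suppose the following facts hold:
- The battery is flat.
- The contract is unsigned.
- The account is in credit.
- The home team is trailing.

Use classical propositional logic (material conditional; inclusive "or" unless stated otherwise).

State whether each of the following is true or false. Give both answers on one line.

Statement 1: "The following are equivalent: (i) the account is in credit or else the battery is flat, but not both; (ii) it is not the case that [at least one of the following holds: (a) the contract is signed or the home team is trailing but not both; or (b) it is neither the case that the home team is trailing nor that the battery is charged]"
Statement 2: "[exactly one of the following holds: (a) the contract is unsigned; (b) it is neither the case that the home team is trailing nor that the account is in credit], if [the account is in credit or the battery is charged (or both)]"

Statement 1 True; Statement 2 True

Let L = "the account is overdrawn" (F), P = "the battery is charged" (F), N = "the contract is signed" (F), R = "the home team is leading" (F).

Statement 1: Formalization: (~L xor ~P) <-> ~((N xor ~R) | (~R nor P))

~L = ~F = T
~P = ~F = T
~L xor ~P = T xor T = F
~R = ~F = T
N xor ~R = F xor T = T
~R = ~F = T
~R nor P = T nor F = F
(N xor ~R) | (~R nor P) = T | F = T
~((N xor ~R) | (~R nor P)) = ~T = F
(~L xor ~P) <-> ~((N xor ~R) | (~R nor P)) = F <-> F = T
Thus Statement 1 is true.

Statement 2: In symbols: (~L | P) -> (~N xor (~R nor ~L))

~L = ~F = T
~L | P = T | F = T
~N = ~F = T
~R = ~F = T
~L = ~F = T
~R nor ~L = T nor T = F
~N xor (~R nor ~L) = T xor F = T
(~L | P) -> (~N xor (~R nor ~L)) = T -> T = T
Thus Statement 2 is true.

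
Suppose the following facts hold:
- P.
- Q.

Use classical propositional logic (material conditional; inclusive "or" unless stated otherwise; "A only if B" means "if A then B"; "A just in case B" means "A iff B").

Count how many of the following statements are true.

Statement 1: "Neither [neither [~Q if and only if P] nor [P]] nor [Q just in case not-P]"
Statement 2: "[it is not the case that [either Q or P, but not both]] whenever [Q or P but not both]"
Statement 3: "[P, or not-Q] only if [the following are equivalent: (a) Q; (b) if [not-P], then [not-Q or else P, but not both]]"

Statement 1: This is ((~Q <-> P) nor P) nor (Q <-> ~P).

~Q = ~T = F
~Q <-> P = F <-> T = F
(~Q <-> P) nor P = F nor T = F
~P = ~T = F
Q <-> ~P = T <-> F = F
((~Q <-> P) nor P) nor (Q <-> ~P) = F nor F = T
So Statement 1 is true.

Statement 2: This is (Q xor P) -> ~(Q xor P).

Q xor P = T xor T = F
Q xor P = T xor T = F
~(Q xor P) = ~F = T
(Q xor P) -> ~(Q xor P) = F -> T = T
Thus Statement 2 is true.

Statement 3: In symbols: (P | ~Q) -> (Q <-> (~P -> (~Q xor P)))

~Q = ~T = F
P | ~Q = T | F = T
~P = ~T = F
~Q = ~T = F
~Q xor P = F xor T = T
~P -> (~Q xor P) = F -> T = T
Q <-> (~P -> (~Q xor P)) = T <-> T = T
(P | ~Q) -> (Q <-> (~P -> (~Q xor P))) = T -> T = T
Thus Statement 3 is true.

True statements: 3.

3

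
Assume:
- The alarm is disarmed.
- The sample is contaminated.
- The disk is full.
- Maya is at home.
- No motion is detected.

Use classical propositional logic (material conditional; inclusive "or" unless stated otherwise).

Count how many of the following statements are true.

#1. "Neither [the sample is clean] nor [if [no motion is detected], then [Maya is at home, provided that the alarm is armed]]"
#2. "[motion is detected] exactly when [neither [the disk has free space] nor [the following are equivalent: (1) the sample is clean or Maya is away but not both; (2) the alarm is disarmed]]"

0

Let Q = "the sample is contaminated" (T), U = "motion is detected" (F), P = "the alarm is armed" (F), S = "Maya is at home" (T), R = "the disk is full" (T).

#1: In symbols: ¬Q ↓ (¬U → (P → S))

¬Q = ¬T = F
¬U = ¬F = T
P → S = F → T = T
¬U → (P → S) = T → T = T
¬Q ↓ (¬U → (P → S)) = F ↓ T = F
Thus #1 is false.

#2: This is U ↔ (¬R ↓ ((¬Q ⊕ ¬S) ↔ ¬P)).

¬R = ¬T = F
¬Q = ¬T = F
¬S = ¬T = F
¬Q ⊕ ¬S = F ⊕ F = F
¬P = ¬F = T
(¬Q ⊕ ¬S) ↔ ¬P = F ↔ T = F
¬R ↓ ((¬Q ⊕ ¬S) ↔ ¬P) = F ↓ F = T
U ↔ (¬R ↓ ((¬Q ⊕ ¬S) ↔ ¬P)) = F ↔ T = F
So #2 is false.

0 of the 2 statements are true (none).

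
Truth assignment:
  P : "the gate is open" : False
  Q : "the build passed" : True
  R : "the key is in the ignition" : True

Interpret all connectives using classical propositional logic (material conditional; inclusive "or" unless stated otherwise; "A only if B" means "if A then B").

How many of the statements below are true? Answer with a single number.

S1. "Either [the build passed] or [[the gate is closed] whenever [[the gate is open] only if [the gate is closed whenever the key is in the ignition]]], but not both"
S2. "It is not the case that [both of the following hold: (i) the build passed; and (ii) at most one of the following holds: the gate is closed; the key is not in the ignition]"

0

S1: Parsed as Q ⊕ ((P → (R → ¬P)) → ¬P)

¬P = ¬F = T
R → ¬P = T → T = T
P → (R → ¬P) = F → T = T
¬P = ¬F = T
(P → (R → ¬P)) → ¬P = T → T = T
Q ⊕ ((P → (R → ¬P)) → ¬P) = T ⊕ T = F
Thus S1 is false.

S2: Formalization: ¬(Q ∧ (¬P ↑ ¬R))

¬P = ¬F = T
¬R = ¬T = F
¬P ↑ ¬R = T ↑ F = T
Q ∧ (¬P ↑ ¬R) = T ∧ T = T
¬(Q ∧ (¬P ↑ ¬R)) = ¬T = F
Thus S2 is false.

Count: 0.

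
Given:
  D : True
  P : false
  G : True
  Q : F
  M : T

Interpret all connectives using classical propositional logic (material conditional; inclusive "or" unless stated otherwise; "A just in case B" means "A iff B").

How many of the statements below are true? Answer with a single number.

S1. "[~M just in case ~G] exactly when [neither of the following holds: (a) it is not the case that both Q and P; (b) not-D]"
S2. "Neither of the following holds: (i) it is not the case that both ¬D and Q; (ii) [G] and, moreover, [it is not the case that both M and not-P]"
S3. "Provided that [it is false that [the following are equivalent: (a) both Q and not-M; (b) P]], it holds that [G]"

S1: Formalization: (¬M ↔ ¬G) ↔ ((Q ↑ P) ↓ ¬D)

¬M = ¬T = F
¬G = ¬T = F
¬M ↔ ¬G = F ↔ F = T
Q ↑ P = F ↑ F = T
¬D = ¬T = F
(Q ↑ P) ↓ ¬D = T ↓ F = F
(¬M ↔ ¬G) ↔ ((Q ↑ P) ↓ ¬D) = T ↔ F = F
So S1 is false.

S2: This is (¬D ↑ Q) ↓ (G ∧ (M ↑ ¬P)).

¬D = ¬T = F
¬D ↑ Q = F ↑ F = T
¬P = ¬F = T
M ↑ ¬P = T ↑ T = F
G ∧ (M ↑ ¬P) = T ∧ F = F
(¬D ↑ Q) ↓ (G ∧ (M ↑ ¬P)) = T ↓ F = F
Hence S2 is false.

S3: Parsed as ¬((Q ∧ ¬M) ↔ P) → G

¬M = ¬T = F
Q ∧ ¬M = F ∧ F = F
(Q ∧ ¬M) ↔ P = F ↔ F = T
¬((Q ∧ ¬M) ↔ P) = ¬T = F
¬((Q ∧ ¬M) ↔ P) → G = F → T = T
So S3 is true.

1 of the 3 statements is true.

1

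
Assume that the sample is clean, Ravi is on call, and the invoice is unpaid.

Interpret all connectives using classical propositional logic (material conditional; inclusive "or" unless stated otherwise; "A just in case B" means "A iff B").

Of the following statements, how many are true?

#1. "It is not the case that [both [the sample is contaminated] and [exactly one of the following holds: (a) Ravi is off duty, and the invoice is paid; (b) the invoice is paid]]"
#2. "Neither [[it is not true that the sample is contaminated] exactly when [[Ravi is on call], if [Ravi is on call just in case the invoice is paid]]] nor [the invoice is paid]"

1

Let P = "the sample is contaminated" (F), Q = "Ravi is on call" (T), R = "the invoice is paid" (F).

#1: In symbols: ¬(P ∧ ((¬Q ∧ R) ⊕ R))

¬Q = ¬T = F
¬Q ∧ R = F ∧ F = F
(¬Q ∧ R) ⊕ R = F ⊕ F = F
P ∧ ((¬Q ∧ R) ⊕ R) = F ∧ F = F
¬(P ∧ ((¬Q ∧ R) ⊕ R)) = ¬F = T
Thus #1 is true.

#2: Formalization: (¬P ↔ ((Q ↔ R) → Q)) ↓ R

¬P = ¬F = T
Q ↔ R = T ↔ F = F
(Q ↔ R) → Q = F → T = T
¬P ↔ ((Q ↔ R) → Q) = T ↔ T = T
(¬P ↔ ((Q ↔ R) → Q)) ↓ R = T ↓ F = F
So #2 is false.

1 of the 2 statements is true.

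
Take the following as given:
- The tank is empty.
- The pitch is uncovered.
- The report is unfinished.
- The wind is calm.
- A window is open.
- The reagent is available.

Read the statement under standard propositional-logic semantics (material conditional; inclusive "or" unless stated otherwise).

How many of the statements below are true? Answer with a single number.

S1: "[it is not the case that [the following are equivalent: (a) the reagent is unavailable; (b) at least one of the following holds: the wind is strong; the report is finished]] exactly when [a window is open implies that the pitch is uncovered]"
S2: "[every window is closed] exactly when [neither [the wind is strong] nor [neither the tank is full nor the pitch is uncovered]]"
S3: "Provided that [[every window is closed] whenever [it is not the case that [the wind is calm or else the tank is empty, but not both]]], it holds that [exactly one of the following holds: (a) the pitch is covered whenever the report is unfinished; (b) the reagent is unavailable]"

Let V = "the reagent is available" (T), S = "the wind is strong" (F), R = "the report is finished" (F), U = "a window is open" (T), Q = "the pitch is covered" (F), P = "the tank is full" (F).

S1: In symbols: ~(~V <-> (S | R)) <-> (U -> ~Q)

~V = ~T = F
S | R = F | F = F
~V <-> (S | R) = F <-> F = T
~(~V <-> (S | R)) = ~T = F
~Q = ~F = T
U -> ~Q = T -> T = T
~(~V <-> (S | R)) <-> (U -> ~Q) = F <-> T = F
So S1 is false.

S2: Parsed as ~U <-> (S nor (P nor ~Q))

~U = ~T = F
~Q = ~F = T
P nor ~Q = F nor T = F
S nor (P nor ~Q) = F nor F = T
~U <-> (S nor (P nor ~Q)) = F <-> T = F
Hence S2 is false.

S3: This is (~(~S xor ~P) -> ~U) -> ((~R -> Q) xor ~V).

~S = ~F = T
~P = ~F = T
~S xor ~P = T xor T = F
~(~S xor ~P) = ~F = T
~U = ~T = F
~(~S xor ~P) -> ~U = T -> F = F
~R = ~F = T
~R -> Q = T -> F = F
~V = ~T = F
(~R -> Q) xor ~V = F xor F = F
(~(~S xor ~P) -> ~U) -> ((~R -> Q) xor ~V) = F -> F = T
Hence S3 is true.

True statements: 1 (S3).

1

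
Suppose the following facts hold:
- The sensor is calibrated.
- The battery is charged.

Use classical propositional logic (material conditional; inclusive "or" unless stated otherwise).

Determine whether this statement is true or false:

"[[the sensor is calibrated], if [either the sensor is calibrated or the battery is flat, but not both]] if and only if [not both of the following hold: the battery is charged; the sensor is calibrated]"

Let P = "the sensor is calibrated" (T), Q = "the battery is charged" (T).
In symbols: ((P xor ~Q) -> P) <-> (Q nand P)

~Q = ~T = F
P xor ~Q = T xor F = T
(P xor ~Q) -> P = T -> T = T
Q nand P = T nand T = F
((P xor ~Q) -> P) <-> (Q nand P) = T <-> F = F

False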